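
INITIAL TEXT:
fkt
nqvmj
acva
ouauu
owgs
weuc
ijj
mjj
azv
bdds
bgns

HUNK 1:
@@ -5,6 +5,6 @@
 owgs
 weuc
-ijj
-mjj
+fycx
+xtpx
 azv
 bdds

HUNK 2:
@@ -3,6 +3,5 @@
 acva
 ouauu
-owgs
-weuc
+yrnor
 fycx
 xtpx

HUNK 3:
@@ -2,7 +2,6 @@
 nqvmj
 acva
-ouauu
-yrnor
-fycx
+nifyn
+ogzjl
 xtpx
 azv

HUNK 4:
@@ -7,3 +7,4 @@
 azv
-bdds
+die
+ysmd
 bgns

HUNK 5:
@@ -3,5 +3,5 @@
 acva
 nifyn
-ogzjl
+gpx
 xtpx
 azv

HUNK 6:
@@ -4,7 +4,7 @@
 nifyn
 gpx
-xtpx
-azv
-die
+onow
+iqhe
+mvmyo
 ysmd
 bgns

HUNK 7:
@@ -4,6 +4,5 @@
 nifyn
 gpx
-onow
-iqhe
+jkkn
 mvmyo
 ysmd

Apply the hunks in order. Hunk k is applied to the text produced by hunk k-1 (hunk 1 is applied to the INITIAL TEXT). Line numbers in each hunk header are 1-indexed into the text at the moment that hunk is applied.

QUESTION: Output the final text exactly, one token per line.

Hunk 1: at line 5 remove [ijj,mjj] add [fycx,xtpx] -> 11 lines: fkt nqvmj acva ouauu owgs weuc fycx xtpx azv bdds bgns
Hunk 2: at line 3 remove [owgs,weuc] add [yrnor] -> 10 lines: fkt nqvmj acva ouauu yrnor fycx xtpx azv bdds bgns
Hunk 3: at line 2 remove [ouauu,yrnor,fycx] add [nifyn,ogzjl] -> 9 lines: fkt nqvmj acva nifyn ogzjl xtpx azv bdds bgns
Hunk 4: at line 7 remove [bdds] add [die,ysmd] -> 10 lines: fkt nqvmj acva nifyn ogzjl xtpx azv die ysmd bgns
Hunk 5: at line 3 remove [ogzjl] add [gpx] -> 10 lines: fkt nqvmj acva nifyn gpx xtpx azv die ysmd bgns
Hunk 6: at line 4 remove [xtpx,azv,die] add [onow,iqhe,mvmyo] -> 10 lines: fkt nqvmj acva nifyn gpx onow iqhe mvmyo ysmd bgns
Hunk 7: at line 4 remove [onow,iqhe] add [jkkn] -> 9 lines: fkt nqvmj acva nifyn gpx jkkn mvmyo ysmd bgns

Answer: fkt
nqvmj
acva
nifyn
gpx
jkkn
mvmyo
ysmd
bgns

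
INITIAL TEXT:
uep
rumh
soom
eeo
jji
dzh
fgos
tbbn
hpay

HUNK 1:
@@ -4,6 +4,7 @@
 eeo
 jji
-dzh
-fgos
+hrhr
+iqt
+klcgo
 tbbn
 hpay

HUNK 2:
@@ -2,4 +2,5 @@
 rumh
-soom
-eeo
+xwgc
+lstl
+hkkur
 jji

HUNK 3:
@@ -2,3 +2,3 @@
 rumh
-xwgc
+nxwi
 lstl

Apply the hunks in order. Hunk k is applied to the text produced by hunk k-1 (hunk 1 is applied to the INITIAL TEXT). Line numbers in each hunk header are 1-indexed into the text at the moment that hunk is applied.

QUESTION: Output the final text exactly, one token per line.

Hunk 1: at line 4 remove [dzh,fgos] add [hrhr,iqt,klcgo] -> 10 lines: uep rumh soom eeo jji hrhr iqt klcgo tbbn hpay
Hunk 2: at line 2 remove [soom,eeo] add [xwgc,lstl,hkkur] -> 11 lines: uep rumh xwgc lstl hkkur jji hrhr iqt klcgo tbbn hpay
Hunk 3: at line 2 remove [xwgc] add [nxwi] -> 11 lines: uep rumh nxwi lstl hkkur jji hrhr iqt klcgo tbbn hpay

Answer: uep
rumh
nxwi
lstl
hkkur
jji
hrhr
iqt
klcgo
tbbn
hpay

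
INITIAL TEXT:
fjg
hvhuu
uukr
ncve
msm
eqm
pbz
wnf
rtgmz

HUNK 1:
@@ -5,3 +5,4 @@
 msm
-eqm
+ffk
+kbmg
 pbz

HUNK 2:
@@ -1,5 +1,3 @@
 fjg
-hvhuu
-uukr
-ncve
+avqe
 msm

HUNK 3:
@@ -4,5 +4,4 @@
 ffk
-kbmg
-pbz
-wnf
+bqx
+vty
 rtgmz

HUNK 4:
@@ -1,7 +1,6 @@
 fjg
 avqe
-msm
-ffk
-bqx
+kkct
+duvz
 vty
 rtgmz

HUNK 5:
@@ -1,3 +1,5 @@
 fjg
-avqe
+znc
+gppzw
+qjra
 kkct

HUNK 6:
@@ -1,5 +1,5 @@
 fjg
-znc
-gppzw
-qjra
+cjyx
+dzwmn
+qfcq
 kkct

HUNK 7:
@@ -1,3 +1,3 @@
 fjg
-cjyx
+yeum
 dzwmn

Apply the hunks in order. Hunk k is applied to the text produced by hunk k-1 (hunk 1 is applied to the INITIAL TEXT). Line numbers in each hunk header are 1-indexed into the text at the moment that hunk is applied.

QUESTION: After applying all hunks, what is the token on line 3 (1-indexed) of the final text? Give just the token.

Hunk 1: at line 5 remove [eqm] add [ffk,kbmg] -> 10 lines: fjg hvhuu uukr ncve msm ffk kbmg pbz wnf rtgmz
Hunk 2: at line 1 remove [hvhuu,uukr,ncve] add [avqe] -> 8 lines: fjg avqe msm ffk kbmg pbz wnf rtgmz
Hunk 3: at line 4 remove [kbmg,pbz,wnf] add [bqx,vty] -> 7 lines: fjg avqe msm ffk bqx vty rtgmz
Hunk 4: at line 1 remove [msm,ffk,bqx] add [kkct,duvz] -> 6 lines: fjg avqe kkct duvz vty rtgmz
Hunk 5: at line 1 remove [avqe] add [znc,gppzw,qjra] -> 8 lines: fjg znc gppzw qjra kkct duvz vty rtgmz
Hunk 6: at line 1 remove [znc,gppzw,qjra] add [cjyx,dzwmn,qfcq] -> 8 lines: fjg cjyx dzwmn qfcq kkct duvz vty rtgmz
Hunk 7: at line 1 remove [cjyx] add [yeum] -> 8 lines: fjg yeum dzwmn qfcq kkct duvz vty rtgmz
Final line 3: dzwmn

Answer: dzwmn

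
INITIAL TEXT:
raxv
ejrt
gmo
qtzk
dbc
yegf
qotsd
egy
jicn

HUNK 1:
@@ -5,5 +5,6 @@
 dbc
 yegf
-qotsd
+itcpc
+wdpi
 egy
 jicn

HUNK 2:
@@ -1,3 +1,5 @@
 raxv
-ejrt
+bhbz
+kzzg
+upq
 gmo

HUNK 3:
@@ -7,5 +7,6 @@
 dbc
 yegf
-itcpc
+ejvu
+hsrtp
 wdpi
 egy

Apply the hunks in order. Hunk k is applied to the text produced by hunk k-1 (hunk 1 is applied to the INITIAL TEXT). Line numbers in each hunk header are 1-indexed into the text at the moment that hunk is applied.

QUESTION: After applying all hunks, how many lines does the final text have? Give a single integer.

Hunk 1: at line 5 remove [qotsd] add [itcpc,wdpi] -> 10 lines: raxv ejrt gmo qtzk dbc yegf itcpc wdpi egy jicn
Hunk 2: at line 1 remove [ejrt] add [bhbz,kzzg,upq] -> 12 lines: raxv bhbz kzzg upq gmo qtzk dbc yegf itcpc wdpi egy jicn
Hunk 3: at line 7 remove [itcpc] add [ejvu,hsrtp] -> 13 lines: raxv bhbz kzzg upq gmo qtzk dbc yegf ejvu hsrtp wdpi egy jicn
Final line count: 13

Answer: 13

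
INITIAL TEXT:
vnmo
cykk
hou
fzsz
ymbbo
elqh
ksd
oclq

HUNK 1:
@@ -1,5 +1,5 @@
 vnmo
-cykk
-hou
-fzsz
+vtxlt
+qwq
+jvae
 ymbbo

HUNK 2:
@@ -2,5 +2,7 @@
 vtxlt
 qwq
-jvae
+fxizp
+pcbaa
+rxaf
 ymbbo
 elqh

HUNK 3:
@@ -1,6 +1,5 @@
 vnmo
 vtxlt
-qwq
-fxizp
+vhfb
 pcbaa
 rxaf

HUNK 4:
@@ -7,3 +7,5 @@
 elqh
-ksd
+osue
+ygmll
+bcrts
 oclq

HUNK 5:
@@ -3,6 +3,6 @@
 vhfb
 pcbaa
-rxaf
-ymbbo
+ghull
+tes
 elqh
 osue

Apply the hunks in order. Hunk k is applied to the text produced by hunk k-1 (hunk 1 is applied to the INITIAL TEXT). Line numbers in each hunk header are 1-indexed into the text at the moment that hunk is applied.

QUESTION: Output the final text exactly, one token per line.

Answer: vnmo
vtxlt
vhfb
pcbaa
ghull
tes
elqh
osue
ygmll
bcrts
oclq

Derivation:
Hunk 1: at line 1 remove [cykk,hou,fzsz] add [vtxlt,qwq,jvae] -> 8 lines: vnmo vtxlt qwq jvae ymbbo elqh ksd oclq
Hunk 2: at line 2 remove [jvae] add [fxizp,pcbaa,rxaf] -> 10 lines: vnmo vtxlt qwq fxizp pcbaa rxaf ymbbo elqh ksd oclq
Hunk 3: at line 1 remove [qwq,fxizp] add [vhfb] -> 9 lines: vnmo vtxlt vhfb pcbaa rxaf ymbbo elqh ksd oclq
Hunk 4: at line 7 remove [ksd] add [osue,ygmll,bcrts] -> 11 lines: vnmo vtxlt vhfb pcbaa rxaf ymbbo elqh osue ygmll bcrts oclq
Hunk 5: at line 3 remove [rxaf,ymbbo] add [ghull,tes] -> 11 lines: vnmo vtxlt vhfb pcbaa ghull tes elqh osue ygmll bcrts oclq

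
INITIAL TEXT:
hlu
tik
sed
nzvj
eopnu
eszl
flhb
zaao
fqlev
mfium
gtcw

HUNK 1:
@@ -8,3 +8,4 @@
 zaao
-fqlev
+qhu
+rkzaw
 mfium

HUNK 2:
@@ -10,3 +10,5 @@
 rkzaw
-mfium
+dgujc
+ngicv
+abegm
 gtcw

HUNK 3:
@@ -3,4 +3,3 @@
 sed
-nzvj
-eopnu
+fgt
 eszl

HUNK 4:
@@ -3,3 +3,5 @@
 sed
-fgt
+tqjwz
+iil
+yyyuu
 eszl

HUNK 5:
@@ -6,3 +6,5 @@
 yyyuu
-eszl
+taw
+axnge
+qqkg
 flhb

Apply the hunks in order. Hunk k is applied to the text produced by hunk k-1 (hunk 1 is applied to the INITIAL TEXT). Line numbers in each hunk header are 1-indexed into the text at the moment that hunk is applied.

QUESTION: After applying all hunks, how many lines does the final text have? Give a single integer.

Answer: 17

Derivation:
Hunk 1: at line 8 remove [fqlev] add [qhu,rkzaw] -> 12 lines: hlu tik sed nzvj eopnu eszl flhb zaao qhu rkzaw mfium gtcw
Hunk 2: at line 10 remove [mfium] add [dgujc,ngicv,abegm] -> 14 lines: hlu tik sed nzvj eopnu eszl flhb zaao qhu rkzaw dgujc ngicv abegm gtcw
Hunk 3: at line 3 remove [nzvj,eopnu] add [fgt] -> 13 lines: hlu tik sed fgt eszl flhb zaao qhu rkzaw dgujc ngicv abegm gtcw
Hunk 4: at line 3 remove [fgt] add [tqjwz,iil,yyyuu] -> 15 lines: hlu tik sed tqjwz iil yyyuu eszl flhb zaao qhu rkzaw dgujc ngicv abegm gtcw
Hunk 5: at line 6 remove [eszl] add [taw,axnge,qqkg] -> 17 lines: hlu tik sed tqjwz iil yyyuu taw axnge qqkg flhb zaao qhu rkzaw dgujc ngicv abegm gtcw
Final line count: 17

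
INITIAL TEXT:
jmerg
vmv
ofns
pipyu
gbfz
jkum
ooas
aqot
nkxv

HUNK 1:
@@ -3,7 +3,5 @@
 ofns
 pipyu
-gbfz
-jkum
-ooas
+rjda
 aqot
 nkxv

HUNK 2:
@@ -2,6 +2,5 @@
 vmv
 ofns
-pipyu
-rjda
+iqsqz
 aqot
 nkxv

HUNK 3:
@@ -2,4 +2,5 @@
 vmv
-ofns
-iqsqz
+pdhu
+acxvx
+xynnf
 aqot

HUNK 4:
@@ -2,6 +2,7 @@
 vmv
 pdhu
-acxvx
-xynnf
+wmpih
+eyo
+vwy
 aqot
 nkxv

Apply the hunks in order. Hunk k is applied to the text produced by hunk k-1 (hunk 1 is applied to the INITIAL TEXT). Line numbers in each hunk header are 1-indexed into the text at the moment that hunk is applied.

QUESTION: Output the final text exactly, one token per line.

Answer: jmerg
vmv
pdhu
wmpih
eyo
vwy
aqot
nkxv

Derivation:
Hunk 1: at line 3 remove [gbfz,jkum,ooas] add [rjda] -> 7 lines: jmerg vmv ofns pipyu rjda aqot nkxv
Hunk 2: at line 2 remove [pipyu,rjda] add [iqsqz] -> 6 lines: jmerg vmv ofns iqsqz aqot nkxv
Hunk 3: at line 2 remove [ofns,iqsqz] add [pdhu,acxvx,xynnf] -> 7 lines: jmerg vmv pdhu acxvx xynnf aqot nkxv
Hunk 4: at line 2 remove [acxvx,xynnf] add [wmpih,eyo,vwy] -> 8 lines: jmerg vmv pdhu wmpih eyo vwy aqot nkxv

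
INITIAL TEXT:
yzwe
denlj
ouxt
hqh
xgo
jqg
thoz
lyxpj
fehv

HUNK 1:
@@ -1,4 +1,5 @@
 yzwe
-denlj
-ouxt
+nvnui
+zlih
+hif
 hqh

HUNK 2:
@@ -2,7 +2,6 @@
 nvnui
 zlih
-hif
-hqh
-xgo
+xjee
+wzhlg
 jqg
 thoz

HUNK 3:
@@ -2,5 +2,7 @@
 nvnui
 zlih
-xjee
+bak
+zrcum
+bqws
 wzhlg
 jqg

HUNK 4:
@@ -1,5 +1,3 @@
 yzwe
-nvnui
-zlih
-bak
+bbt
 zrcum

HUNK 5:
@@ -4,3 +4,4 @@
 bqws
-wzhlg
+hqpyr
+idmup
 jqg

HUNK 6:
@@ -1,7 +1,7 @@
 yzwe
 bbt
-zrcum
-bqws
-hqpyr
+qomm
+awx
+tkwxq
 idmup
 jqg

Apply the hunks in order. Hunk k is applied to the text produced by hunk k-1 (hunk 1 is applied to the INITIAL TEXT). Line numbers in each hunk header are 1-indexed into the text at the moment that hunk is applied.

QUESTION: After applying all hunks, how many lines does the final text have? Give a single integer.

Answer: 10

Derivation:
Hunk 1: at line 1 remove [denlj,ouxt] add [nvnui,zlih,hif] -> 10 lines: yzwe nvnui zlih hif hqh xgo jqg thoz lyxpj fehv
Hunk 2: at line 2 remove [hif,hqh,xgo] add [xjee,wzhlg] -> 9 lines: yzwe nvnui zlih xjee wzhlg jqg thoz lyxpj fehv
Hunk 3: at line 2 remove [xjee] add [bak,zrcum,bqws] -> 11 lines: yzwe nvnui zlih bak zrcum bqws wzhlg jqg thoz lyxpj fehv
Hunk 4: at line 1 remove [nvnui,zlih,bak] add [bbt] -> 9 lines: yzwe bbt zrcum bqws wzhlg jqg thoz lyxpj fehv
Hunk 5: at line 4 remove [wzhlg] add [hqpyr,idmup] -> 10 lines: yzwe bbt zrcum bqws hqpyr idmup jqg thoz lyxpj fehv
Hunk 6: at line 1 remove [zrcum,bqws,hqpyr] add [qomm,awx,tkwxq] -> 10 lines: yzwe bbt qomm awx tkwxq idmup jqg thoz lyxpj fehv
Final line count: 10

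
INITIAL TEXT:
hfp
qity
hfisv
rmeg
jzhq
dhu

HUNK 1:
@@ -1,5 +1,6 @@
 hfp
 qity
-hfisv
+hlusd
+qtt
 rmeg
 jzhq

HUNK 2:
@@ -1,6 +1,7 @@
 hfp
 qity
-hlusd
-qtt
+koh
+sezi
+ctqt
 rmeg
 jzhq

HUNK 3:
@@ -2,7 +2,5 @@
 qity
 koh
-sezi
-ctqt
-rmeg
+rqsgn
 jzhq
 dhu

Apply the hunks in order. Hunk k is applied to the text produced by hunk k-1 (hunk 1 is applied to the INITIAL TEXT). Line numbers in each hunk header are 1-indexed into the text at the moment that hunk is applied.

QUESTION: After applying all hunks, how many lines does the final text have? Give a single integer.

Hunk 1: at line 1 remove [hfisv] add [hlusd,qtt] -> 7 lines: hfp qity hlusd qtt rmeg jzhq dhu
Hunk 2: at line 1 remove [hlusd,qtt] add [koh,sezi,ctqt] -> 8 lines: hfp qity koh sezi ctqt rmeg jzhq dhu
Hunk 3: at line 2 remove [sezi,ctqt,rmeg] add [rqsgn] -> 6 lines: hfp qity koh rqsgn jzhq dhu
Final line count: 6

Answer: 6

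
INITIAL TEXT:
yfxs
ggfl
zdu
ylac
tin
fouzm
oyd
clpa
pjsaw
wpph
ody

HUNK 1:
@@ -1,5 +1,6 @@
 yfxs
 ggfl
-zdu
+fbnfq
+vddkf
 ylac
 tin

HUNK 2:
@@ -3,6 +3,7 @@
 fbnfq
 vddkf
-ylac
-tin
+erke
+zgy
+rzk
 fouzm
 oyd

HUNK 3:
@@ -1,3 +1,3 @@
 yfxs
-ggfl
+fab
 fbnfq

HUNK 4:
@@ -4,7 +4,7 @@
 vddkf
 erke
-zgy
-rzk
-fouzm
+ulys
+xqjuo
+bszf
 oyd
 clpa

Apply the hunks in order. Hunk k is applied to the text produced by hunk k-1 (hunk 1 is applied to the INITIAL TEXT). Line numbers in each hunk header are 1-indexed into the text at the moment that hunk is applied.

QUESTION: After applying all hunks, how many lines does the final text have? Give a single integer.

Hunk 1: at line 1 remove [zdu] add [fbnfq,vddkf] -> 12 lines: yfxs ggfl fbnfq vddkf ylac tin fouzm oyd clpa pjsaw wpph ody
Hunk 2: at line 3 remove [ylac,tin] add [erke,zgy,rzk] -> 13 lines: yfxs ggfl fbnfq vddkf erke zgy rzk fouzm oyd clpa pjsaw wpph ody
Hunk 3: at line 1 remove [ggfl] add [fab] -> 13 lines: yfxs fab fbnfq vddkf erke zgy rzk fouzm oyd clpa pjsaw wpph ody
Hunk 4: at line 4 remove [zgy,rzk,fouzm] add [ulys,xqjuo,bszf] -> 13 lines: yfxs fab fbnfq vddkf erke ulys xqjuo bszf oyd clpa pjsaw wpph ody
Final line count: 13

Answer: 13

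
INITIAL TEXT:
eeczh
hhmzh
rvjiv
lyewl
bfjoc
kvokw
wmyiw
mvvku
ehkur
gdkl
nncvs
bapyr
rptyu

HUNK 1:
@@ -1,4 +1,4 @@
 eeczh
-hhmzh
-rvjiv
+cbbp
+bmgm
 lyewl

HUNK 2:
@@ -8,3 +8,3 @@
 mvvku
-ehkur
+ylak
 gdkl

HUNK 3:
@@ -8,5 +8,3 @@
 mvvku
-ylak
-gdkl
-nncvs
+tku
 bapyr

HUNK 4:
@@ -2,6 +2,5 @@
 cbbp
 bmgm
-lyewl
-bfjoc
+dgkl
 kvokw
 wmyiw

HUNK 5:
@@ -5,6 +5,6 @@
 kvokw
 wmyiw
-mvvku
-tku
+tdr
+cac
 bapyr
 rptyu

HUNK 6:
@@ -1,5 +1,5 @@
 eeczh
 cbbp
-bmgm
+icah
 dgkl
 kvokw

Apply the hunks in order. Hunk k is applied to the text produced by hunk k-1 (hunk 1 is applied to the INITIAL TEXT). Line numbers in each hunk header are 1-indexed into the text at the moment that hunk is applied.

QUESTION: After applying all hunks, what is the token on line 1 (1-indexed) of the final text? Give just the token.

Answer: eeczh

Derivation:
Hunk 1: at line 1 remove [hhmzh,rvjiv] add [cbbp,bmgm] -> 13 lines: eeczh cbbp bmgm lyewl bfjoc kvokw wmyiw mvvku ehkur gdkl nncvs bapyr rptyu
Hunk 2: at line 8 remove [ehkur] add [ylak] -> 13 lines: eeczh cbbp bmgm lyewl bfjoc kvokw wmyiw mvvku ylak gdkl nncvs bapyr rptyu
Hunk 3: at line 8 remove [ylak,gdkl,nncvs] add [tku] -> 11 lines: eeczh cbbp bmgm lyewl bfjoc kvokw wmyiw mvvku tku bapyr rptyu
Hunk 4: at line 2 remove [lyewl,bfjoc] add [dgkl] -> 10 lines: eeczh cbbp bmgm dgkl kvokw wmyiw mvvku tku bapyr rptyu
Hunk 5: at line 5 remove [mvvku,tku] add [tdr,cac] -> 10 lines: eeczh cbbp bmgm dgkl kvokw wmyiw tdr cac bapyr rptyu
Hunk 6: at line 1 remove [bmgm] add [icah] -> 10 lines: eeczh cbbp icah dgkl kvokw wmyiw tdr cac bapyr rptyu
Final line 1: eeczh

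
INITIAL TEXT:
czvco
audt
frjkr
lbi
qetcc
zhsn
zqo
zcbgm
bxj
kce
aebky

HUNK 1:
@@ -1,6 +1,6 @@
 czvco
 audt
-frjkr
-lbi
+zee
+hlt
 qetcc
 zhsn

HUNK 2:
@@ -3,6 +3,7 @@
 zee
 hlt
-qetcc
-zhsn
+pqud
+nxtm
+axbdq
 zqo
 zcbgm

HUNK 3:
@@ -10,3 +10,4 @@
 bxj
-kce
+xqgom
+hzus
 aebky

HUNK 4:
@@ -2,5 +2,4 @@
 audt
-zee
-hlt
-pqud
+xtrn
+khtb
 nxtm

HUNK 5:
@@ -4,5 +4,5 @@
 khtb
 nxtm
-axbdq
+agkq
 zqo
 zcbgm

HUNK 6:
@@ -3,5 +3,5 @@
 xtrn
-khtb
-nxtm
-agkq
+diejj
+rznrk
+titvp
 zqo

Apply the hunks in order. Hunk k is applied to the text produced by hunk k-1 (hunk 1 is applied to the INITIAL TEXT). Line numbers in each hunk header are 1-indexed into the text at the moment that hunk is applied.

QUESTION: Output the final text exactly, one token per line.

Hunk 1: at line 1 remove [frjkr,lbi] add [zee,hlt] -> 11 lines: czvco audt zee hlt qetcc zhsn zqo zcbgm bxj kce aebky
Hunk 2: at line 3 remove [qetcc,zhsn] add [pqud,nxtm,axbdq] -> 12 lines: czvco audt zee hlt pqud nxtm axbdq zqo zcbgm bxj kce aebky
Hunk 3: at line 10 remove [kce] add [xqgom,hzus] -> 13 lines: czvco audt zee hlt pqud nxtm axbdq zqo zcbgm bxj xqgom hzus aebky
Hunk 4: at line 2 remove [zee,hlt,pqud] add [xtrn,khtb] -> 12 lines: czvco audt xtrn khtb nxtm axbdq zqo zcbgm bxj xqgom hzus aebky
Hunk 5: at line 4 remove [axbdq] add [agkq] -> 12 lines: czvco audt xtrn khtb nxtm agkq zqo zcbgm bxj xqgom hzus aebky
Hunk 6: at line 3 remove [khtb,nxtm,agkq] add [diejj,rznrk,titvp] -> 12 lines: czvco audt xtrn diejj rznrk titvp zqo zcbgm bxj xqgom hzus aebky

Answer: czvco
audt
xtrn
diejj
rznrk
titvp
zqo
zcbgm
bxj
xqgom
hzus
aebky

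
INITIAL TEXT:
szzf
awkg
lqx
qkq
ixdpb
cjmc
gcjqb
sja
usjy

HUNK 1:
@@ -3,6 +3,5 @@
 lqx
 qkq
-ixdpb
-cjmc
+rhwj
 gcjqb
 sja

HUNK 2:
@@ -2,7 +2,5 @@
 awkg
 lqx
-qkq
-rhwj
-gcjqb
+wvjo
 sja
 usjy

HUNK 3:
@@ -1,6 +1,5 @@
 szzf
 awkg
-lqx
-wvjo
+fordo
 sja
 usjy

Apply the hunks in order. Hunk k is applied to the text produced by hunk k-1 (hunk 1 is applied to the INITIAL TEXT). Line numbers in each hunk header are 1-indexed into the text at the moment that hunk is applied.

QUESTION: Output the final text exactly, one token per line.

Answer: szzf
awkg
fordo
sja
usjy

Derivation:
Hunk 1: at line 3 remove [ixdpb,cjmc] add [rhwj] -> 8 lines: szzf awkg lqx qkq rhwj gcjqb sja usjy
Hunk 2: at line 2 remove [qkq,rhwj,gcjqb] add [wvjo] -> 6 lines: szzf awkg lqx wvjo sja usjy
Hunk 3: at line 1 remove [lqx,wvjo] add [fordo] -> 5 lines: szzf awkg fordo sja usjy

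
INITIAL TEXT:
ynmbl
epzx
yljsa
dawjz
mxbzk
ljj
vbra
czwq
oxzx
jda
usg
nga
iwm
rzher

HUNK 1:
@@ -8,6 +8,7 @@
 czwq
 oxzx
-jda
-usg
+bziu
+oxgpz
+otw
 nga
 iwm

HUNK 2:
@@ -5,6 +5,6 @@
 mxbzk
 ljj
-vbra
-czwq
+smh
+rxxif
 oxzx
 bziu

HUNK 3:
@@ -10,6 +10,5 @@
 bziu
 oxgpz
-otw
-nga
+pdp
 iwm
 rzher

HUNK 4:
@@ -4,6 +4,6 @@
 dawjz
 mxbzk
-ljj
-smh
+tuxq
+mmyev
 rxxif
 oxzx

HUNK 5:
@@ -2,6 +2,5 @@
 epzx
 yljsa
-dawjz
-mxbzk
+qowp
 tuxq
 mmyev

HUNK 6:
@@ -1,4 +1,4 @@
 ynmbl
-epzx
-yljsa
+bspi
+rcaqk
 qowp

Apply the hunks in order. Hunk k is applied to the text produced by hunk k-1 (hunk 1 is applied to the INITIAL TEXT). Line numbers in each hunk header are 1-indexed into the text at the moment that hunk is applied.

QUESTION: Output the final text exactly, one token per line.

Answer: ynmbl
bspi
rcaqk
qowp
tuxq
mmyev
rxxif
oxzx
bziu
oxgpz
pdp
iwm
rzher

Derivation:
Hunk 1: at line 8 remove [jda,usg] add [bziu,oxgpz,otw] -> 15 lines: ynmbl epzx yljsa dawjz mxbzk ljj vbra czwq oxzx bziu oxgpz otw nga iwm rzher
Hunk 2: at line 5 remove [vbra,czwq] add [smh,rxxif] -> 15 lines: ynmbl epzx yljsa dawjz mxbzk ljj smh rxxif oxzx bziu oxgpz otw nga iwm rzher
Hunk 3: at line 10 remove [otw,nga] add [pdp] -> 14 lines: ynmbl epzx yljsa dawjz mxbzk ljj smh rxxif oxzx bziu oxgpz pdp iwm rzher
Hunk 4: at line 4 remove [ljj,smh] add [tuxq,mmyev] -> 14 lines: ynmbl epzx yljsa dawjz mxbzk tuxq mmyev rxxif oxzx bziu oxgpz pdp iwm rzher
Hunk 5: at line 2 remove [dawjz,mxbzk] add [qowp] -> 13 lines: ynmbl epzx yljsa qowp tuxq mmyev rxxif oxzx bziu oxgpz pdp iwm rzher
Hunk 6: at line 1 remove [epzx,yljsa] add [bspi,rcaqk] -> 13 lines: ynmbl bspi rcaqk qowp tuxq mmyev rxxif oxzx bziu oxgpz pdp iwm rzher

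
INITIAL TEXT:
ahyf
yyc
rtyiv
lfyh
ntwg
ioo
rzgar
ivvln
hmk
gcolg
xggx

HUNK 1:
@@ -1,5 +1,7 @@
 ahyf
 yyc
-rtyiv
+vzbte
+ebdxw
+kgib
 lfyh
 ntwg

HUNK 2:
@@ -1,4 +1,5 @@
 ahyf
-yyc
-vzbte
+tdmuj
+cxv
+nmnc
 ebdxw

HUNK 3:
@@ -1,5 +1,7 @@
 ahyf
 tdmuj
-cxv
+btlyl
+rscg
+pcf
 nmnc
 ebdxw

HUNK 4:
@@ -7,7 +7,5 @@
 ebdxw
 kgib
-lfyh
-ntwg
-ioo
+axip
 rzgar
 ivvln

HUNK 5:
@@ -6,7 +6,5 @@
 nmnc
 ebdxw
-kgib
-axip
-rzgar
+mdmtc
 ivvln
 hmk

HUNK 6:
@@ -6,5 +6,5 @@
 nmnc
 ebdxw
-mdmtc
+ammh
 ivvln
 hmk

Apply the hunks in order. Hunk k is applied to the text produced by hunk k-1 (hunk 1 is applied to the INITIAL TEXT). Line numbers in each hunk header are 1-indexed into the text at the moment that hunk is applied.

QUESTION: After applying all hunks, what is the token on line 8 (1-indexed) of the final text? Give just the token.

Hunk 1: at line 1 remove [rtyiv] add [vzbte,ebdxw,kgib] -> 13 lines: ahyf yyc vzbte ebdxw kgib lfyh ntwg ioo rzgar ivvln hmk gcolg xggx
Hunk 2: at line 1 remove [yyc,vzbte] add [tdmuj,cxv,nmnc] -> 14 lines: ahyf tdmuj cxv nmnc ebdxw kgib lfyh ntwg ioo rzgar ivvln hmk gcolg xggx
Hunk 3: at line 1 remove [cxv] add [btlyl,rscg,pcf] -> 16 lines: ahyf tdmuj btlyl rscg pcf nmnc ebdxw kgib lfyh ntwg ioo rzgar ivvln hmk gcolg xggx
Hunk 4: at line 7 remove [lfyh,ntwg,ioo] add [axip] -> 14 lines: ahyf tdmuj btlyl rscg pcf nmnc ebdxw kgib axip rzgar ivvln hmk gcolg xggx
Hunk 5: at line 6 remove [kgib,axip,rzgar] add [mdmtc] -> 12 lines: ahyf tdmuj btlyl rscg pcf nmnc ebdxw mdmtc ivvln hmk gcolg xggx
Hunk 6: at line 6 remove [mdmtc] add [ammh] -> 12 lines: ahyf tdmuj btlyl rscg pcf nmnc ebdxw ammh ivvln hmk gcolg xggx
Final line 8: ammh

Answer: ammh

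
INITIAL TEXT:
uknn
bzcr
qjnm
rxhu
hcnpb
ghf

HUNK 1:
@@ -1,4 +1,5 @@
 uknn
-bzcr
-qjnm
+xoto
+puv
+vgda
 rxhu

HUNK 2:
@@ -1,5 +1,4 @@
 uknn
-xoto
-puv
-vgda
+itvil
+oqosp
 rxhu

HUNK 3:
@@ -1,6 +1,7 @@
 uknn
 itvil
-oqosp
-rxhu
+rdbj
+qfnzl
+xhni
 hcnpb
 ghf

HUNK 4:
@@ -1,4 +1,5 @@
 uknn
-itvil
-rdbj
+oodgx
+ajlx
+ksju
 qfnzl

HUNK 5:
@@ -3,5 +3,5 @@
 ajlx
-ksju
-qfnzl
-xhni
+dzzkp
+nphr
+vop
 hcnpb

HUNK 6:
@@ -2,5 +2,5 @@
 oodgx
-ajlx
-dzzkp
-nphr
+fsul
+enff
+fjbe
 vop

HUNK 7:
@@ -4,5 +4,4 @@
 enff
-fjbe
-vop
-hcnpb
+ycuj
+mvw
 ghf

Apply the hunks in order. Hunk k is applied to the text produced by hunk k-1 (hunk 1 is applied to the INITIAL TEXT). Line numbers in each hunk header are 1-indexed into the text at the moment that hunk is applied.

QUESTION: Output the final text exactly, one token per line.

Answer: uknn
oodgx
fsul
enff
ycuj
mvw
ghf

Derivation:
Hunk 1: at line 1 remove [bzcr,qjnm] add [xoto,puv,vgda] -> 7 lines: uknn xoto puv vgda rxhu hcnpb ghf
Hunk 2: at line 1 remove [xoto,puv,vgda] add [itvil,oqosp] -> 6 lines: uknn itvil oqosp rxhu hcnpb ghf
Hunk 3: at line 1 remove [oqosp,rxhu] add [rdbj,qfnzl,xhni] -> 7 lines: uknn itvil rdbj qfnzl xhni hcnpb ghf
Hunk 4: at line 1 remove [itvil,rdbj] add [oodgx,ajlx,ksju] -> 8 lines: uknn oodgx ajlx ksju qfnzl xhni hcnpb ghf
Hunk 5: at line 3 remove [ksju,qfnzl,xhni] add [dzzkp,nphr,vop] -> 8 lines: uknn oodgx ajlx dzzkp nphr vop hcnpb ghf
Hunk 6: at line 2 remove [ajlx,dzzkp,nphr] add [fsul,enff,fjbe] -> 8 lines: uknn oodgx fsul enff fjbe vop hcnpb ghf
Hunk 7: at line 4 remove [fjbe,vop,hcnpb] add [ycuj,mvw] -> 7 lines: uknn oodgx fsul enff ycuj mvw ghf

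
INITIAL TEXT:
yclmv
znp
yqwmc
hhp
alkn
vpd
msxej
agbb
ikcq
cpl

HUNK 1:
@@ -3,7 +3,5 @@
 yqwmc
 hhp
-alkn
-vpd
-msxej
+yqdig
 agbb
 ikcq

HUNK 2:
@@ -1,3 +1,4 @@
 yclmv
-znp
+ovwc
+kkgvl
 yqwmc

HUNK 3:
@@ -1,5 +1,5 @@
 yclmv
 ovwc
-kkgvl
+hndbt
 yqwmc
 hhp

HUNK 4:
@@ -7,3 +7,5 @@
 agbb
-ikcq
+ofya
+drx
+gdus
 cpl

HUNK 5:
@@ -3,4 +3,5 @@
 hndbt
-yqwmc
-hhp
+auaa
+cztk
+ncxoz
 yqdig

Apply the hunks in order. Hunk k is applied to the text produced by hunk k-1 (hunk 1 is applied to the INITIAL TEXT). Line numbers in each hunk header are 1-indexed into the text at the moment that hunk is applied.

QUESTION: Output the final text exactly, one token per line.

Answer: yclmv
ovwc
hndbt
auaa
cztk
ncxoz
yqdig
agbb
ofya
drx
gdus
cpl

Derivation:
Hunk 1: at line 3 remove [alkn,vpd,msxej] add [yqdig] -> 8 lines: yclmv znp yqwmc hhp yqdig agbb ikcq cpl
Hunk 2: at line 1 remove [znp] add [ovwc,kkgvl] -> 9 lines: yclmv ovwc kkgvl yqwmc hhp yqdig agbb ikcq cpl
Hunk 3: at line 1 remove [kkgvl] add [hndbt] -> 9 lines: yclmv ovwc hndbt yqwmc hhp yqdig agbb ikcq cpl
Hunk 4: at line 7 remove [ikcq] add [ofya,drx,gdus] -> 11 lines: yclmv ovwc hndbt yqwmc hhp yqdig agbb ofya drx gdus cpl
Hunk 5: at line 3 remove [yqwmc,hhp] add [auaa,cztk,ncxoz] -> 12 lines: yclmv ovwc hndbt auaa cztk ncxoz yqdig agbb ofya drx gdus cpl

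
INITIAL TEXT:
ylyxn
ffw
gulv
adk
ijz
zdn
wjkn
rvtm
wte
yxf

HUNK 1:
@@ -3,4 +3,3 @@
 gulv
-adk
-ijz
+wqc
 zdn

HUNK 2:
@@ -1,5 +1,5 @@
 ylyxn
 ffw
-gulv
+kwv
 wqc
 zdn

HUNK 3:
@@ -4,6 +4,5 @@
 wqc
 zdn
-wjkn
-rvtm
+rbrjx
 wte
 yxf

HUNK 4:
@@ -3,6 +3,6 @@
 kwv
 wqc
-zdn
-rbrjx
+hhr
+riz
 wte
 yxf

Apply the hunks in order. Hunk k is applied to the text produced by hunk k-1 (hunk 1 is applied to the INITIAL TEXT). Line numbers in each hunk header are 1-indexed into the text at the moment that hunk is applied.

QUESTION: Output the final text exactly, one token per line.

Hunk 1: at line 3 remove [adk,ijz] add [wqc] -> 9 lines: ylyxn ffw gulv wqc zdn wjkn rvtm wte yxf
Hunk 2: at line 1 remove [gulv] add [kwv] -> 9 lines: ylyxn ffw kwv wqc zdn wjkn rvtm wte yxf
Hunk 3: at line 4 remove [wjkn,rvtm] add [rbrjx] -> 8 lines: ylyxn ffw kwv wqc zdn rbrjx wte yxf
Hunk 4: at line 3 remove [zdn,rbrjx] add [hhr,riz] -> 8 lines: ylyxn ffw kwv wqc hhr riz wte yxf

Answer: ylyxn
ffw
kwv
wqc
hhr
riz
wte
yxf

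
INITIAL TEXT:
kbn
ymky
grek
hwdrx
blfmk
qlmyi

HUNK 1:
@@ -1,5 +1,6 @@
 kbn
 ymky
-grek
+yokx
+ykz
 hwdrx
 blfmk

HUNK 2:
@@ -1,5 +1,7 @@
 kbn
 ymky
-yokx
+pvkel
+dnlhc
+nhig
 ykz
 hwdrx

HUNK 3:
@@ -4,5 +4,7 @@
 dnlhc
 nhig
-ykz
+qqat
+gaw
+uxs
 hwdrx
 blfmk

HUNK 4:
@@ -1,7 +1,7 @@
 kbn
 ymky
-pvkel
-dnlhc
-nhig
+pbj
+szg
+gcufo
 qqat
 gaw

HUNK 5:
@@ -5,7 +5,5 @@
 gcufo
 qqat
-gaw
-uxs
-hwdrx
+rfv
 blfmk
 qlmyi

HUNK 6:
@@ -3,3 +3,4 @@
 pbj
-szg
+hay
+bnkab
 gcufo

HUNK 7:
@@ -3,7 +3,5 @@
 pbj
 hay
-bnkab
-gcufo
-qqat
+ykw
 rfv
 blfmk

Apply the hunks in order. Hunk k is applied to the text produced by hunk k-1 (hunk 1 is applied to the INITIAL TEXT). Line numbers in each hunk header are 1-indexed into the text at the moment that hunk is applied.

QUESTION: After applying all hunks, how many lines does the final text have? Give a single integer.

Hunk 1: at line 1 remove [grek] add [yokx,ykz] -> 7 lines: kbn ymky yokx ykz hwdrx blfmk qlmyi
Hunk 2: at line 1 remove [yokx] add [pvkel,dnlhc,nhig] -> 9 lines: kbn ymky pvkel dnlhc nhig ykz hwdrx blfmk qlmyi
Hunk 3: at line 4 remove [ykz] add [qqat,gaw,uxs] -> 11 lines: kbn ymky pvkel dnlhc nhig qqat gaw uxs hwdrx blfmk qlmyi
Hunk 4: at line 1 remove [pvkel,dnlhc,nhig] add [pbj,szg,gcufo] -> 11 lines: kbn ymky pbj szg gcufo qqat gaw uxs hwdrx blfmk qlmyi
Hunk 5: at line 5 remove [gaw,uxs,hwdrx] add [rfv] -> 9 lines: kbn ymky pbj szg gcufo qqat rfv blfmk qlmyi
Hunk 6: at line 3 remove [szg] add [hay,bnkab] -> 10 lines: kbn ymky pbj hay bnkab gcufo qqat rfv blfmk qlmyi
Hunk 7: at line 3 remove [bnkab,gcufo,qqat] add [ykw] -> 8 lines: kbn ymky pbj hay ykw rfv blfmk qlmyi
Final line count: 8

Answer: 8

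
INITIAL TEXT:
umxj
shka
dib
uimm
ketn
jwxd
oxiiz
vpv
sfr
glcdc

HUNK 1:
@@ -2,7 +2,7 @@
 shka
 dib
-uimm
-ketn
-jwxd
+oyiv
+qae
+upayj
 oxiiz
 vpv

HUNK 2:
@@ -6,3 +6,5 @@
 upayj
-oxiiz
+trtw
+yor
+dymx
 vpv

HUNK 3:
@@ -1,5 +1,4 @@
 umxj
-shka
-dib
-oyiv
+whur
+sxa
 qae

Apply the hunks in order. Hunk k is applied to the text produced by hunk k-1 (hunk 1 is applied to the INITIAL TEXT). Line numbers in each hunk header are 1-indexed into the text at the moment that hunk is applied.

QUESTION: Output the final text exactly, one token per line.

Hunk 1: at line 2 remove [uimm,ketn,jwxd] add [oyiv,qae,upayj] -> 10 lines: umxj shka dib oyiv qae upayj oxiiz vpv sfr glcdc
Hunk 2: at line 6 remove [oxiiz] add [trtw,yor,dymx] -> 12 lines: umxj shka dib oyiv qae upayj trtw yor dymx vpv sfr glcdc
Hunk 3: at line 1 remove [shka,dib,oyiv] add [whur,sxa] -> 11 lines: umxj whur sxa qae upayj trtw yor dymx vpv sfr glcdc

Answer: umxj
whur
sxa
qae
upayj
trtw
yor
dymx
vpv
sfr
glcdc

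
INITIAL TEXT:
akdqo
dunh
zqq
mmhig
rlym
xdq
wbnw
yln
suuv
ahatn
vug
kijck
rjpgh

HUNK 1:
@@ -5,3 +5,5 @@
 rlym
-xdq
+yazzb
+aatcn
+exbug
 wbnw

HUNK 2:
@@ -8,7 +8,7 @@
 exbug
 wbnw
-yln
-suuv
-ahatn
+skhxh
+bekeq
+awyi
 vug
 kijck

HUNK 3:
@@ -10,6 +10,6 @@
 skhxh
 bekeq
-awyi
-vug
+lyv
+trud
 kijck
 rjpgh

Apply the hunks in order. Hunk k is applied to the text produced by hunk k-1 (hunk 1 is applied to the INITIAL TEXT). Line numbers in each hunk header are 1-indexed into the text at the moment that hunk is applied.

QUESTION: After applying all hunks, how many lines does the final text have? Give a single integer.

Answer: 15

Derivation:
Hunk 1: at line 5 remove [xdq] add [yazzb,aatcn,exbug] -> 15 lines: akdqo dunh zqq mmhig rlym yazzb aatcn exbug wbnw yln suuv ahatn vug kijck rjpgh
Hunk 2: at line 8 remove [yln,suuv,ahatn] add [skhxh,bekeq,awyi] -> 15 lines: akdqo dunh zqq mmhig rlym yazzb aatcn exbug wbnw skhxh bekeq awyi vug kijck rjpgh
Hunk 3: at line 10 remove [awyi,vug] add [lyv,trud] -> 15 lines: akdqo dunh zqq mmhig rlym yazzb aatcn exbug wbnw skhxh bekeq lyv trud kijck rjpgh
Final line count: 15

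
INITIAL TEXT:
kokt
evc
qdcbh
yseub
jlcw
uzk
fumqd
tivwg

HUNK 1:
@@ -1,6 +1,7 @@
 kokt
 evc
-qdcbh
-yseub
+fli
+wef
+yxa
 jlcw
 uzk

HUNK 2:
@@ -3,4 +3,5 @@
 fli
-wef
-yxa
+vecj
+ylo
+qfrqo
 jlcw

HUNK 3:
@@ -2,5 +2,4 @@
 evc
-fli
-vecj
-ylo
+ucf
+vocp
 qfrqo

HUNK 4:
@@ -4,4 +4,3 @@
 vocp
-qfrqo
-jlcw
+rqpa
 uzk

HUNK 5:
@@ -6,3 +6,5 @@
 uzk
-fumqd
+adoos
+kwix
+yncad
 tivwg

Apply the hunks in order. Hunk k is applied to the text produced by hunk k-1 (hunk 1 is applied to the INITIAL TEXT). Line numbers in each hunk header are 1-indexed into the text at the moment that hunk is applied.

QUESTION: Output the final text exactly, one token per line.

Hunk 1: at line 1 remove [qdcbh,yseub] add [fli,wef,yxa] -> 9 lines: kokt evc fli wef yxa jlcw uzk fumqd tivwg
Hunk 2: at line 3 remove [wef,yxa] add [vecj,ylo,qfrqo] -> 10 lines: kokt evc fli vecj ylo qfrqo jlcw uzk fumqd tivwg
Hunk 3: at line 2 remove [fli,vecj,ylo] add [ucf,vocp] -> 9 lines: kokt evc ucf vocp qfrqo jlcw uzk fumqd tivwg
Hunk 4: at line 4 remove [qfrqo,jlcw] add [rqpa] -> 8 lines: kokt evc ucf vocp rqpa uzk fumqd tivwg
Hunk 5: at line 6 remove [fumqd] add [adoos,kwix,yncad] -> 10 lines: kokt evc ucf vocp rqpa uzk adoos kwix yncad tivwg

Answer: kokt
evc
ucf
vocp
rqpa
uzk
adoos
kwix
yncad
tivwg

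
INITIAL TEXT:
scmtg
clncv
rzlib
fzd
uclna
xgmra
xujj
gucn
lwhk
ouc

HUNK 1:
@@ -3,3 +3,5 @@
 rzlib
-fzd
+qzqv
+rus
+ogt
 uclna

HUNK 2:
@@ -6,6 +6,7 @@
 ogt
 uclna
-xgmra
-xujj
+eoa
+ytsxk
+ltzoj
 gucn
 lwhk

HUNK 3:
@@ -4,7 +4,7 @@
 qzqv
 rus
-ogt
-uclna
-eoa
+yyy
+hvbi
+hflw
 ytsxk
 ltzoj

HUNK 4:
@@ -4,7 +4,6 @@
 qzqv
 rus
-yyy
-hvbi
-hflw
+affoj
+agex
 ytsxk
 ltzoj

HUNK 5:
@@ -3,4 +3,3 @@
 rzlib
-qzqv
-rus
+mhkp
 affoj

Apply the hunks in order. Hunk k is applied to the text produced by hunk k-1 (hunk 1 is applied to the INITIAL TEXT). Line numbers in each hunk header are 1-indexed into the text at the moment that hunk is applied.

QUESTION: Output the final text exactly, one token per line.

Hunk 1: at line 3 remove [fzd] add [qzqv,rus,ogt] -> 12 lines: scmtg clncv rzlib qzqv rus ogt uclna xgmra xujj gucn lwhk ouc
Hunk 2: at line 6 remove [xgmra,xujj] add [eoa,ytsxk,ltzoj] -> 13 lines: scmtg clncv rzlib qzqv rus ogt uclna eoa ytsxk ltzoj gucn lwhk ouc
Hunk 3: at line 4 remove [ogt,uclna,eoa] add [yyy,hvbi,hflw] -> 13 lines: scmtg clncv rzlib qzqv rus yyy hvbi hflw ytsxk ltzoj gucn lwhk ouc
Hunk 4: at line 4 remove [yyy,hvbi,hflw] add [affoj,agex] -> 12 lines: scmtg clncv rzlib qzqv rus affoj agex ytsxk ltzoj gucn lwhk ouc
Hunk 5: at line 3 remove [qzqv,rus] add [mhkp] -> 11 lines: scmtg clncv rzlib mhkp affoj agex ytsxk ltzoj gucn lwhk ouc

Answer: scmtg
clncv
rzlib
mhkp
affoj
agex
ytsxk
ltzoj
gucn
lwhk
ouc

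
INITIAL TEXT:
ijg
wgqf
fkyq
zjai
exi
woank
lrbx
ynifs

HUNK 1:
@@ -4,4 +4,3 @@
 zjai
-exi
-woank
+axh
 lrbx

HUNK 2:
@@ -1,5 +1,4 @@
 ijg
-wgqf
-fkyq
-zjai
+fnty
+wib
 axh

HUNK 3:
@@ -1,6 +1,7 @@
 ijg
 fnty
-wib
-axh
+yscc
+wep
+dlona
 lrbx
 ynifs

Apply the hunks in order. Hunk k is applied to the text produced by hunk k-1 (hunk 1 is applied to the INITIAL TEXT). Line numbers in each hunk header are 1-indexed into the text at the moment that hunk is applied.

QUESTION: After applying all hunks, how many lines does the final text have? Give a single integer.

Answer: 7

Derivation:
Hunk 1: at line 4 remove [exi,woank] add [axh] -> 7 lines: ijg wgqf fkyq zjai axh lrbx ynifs
Hunk 2: at line 1 remove [wgqf,fkyq,zjai] add [fnty,wib] -> 6 lines: ijg fnty wib axh lrbx ynifs
Hunk 3: at line 1 remove [wib,axh] add [yscc,wep,dlona] -> 7 lines: ijg fnty yscc wep dlona lrbx ynifs
Final line count: 7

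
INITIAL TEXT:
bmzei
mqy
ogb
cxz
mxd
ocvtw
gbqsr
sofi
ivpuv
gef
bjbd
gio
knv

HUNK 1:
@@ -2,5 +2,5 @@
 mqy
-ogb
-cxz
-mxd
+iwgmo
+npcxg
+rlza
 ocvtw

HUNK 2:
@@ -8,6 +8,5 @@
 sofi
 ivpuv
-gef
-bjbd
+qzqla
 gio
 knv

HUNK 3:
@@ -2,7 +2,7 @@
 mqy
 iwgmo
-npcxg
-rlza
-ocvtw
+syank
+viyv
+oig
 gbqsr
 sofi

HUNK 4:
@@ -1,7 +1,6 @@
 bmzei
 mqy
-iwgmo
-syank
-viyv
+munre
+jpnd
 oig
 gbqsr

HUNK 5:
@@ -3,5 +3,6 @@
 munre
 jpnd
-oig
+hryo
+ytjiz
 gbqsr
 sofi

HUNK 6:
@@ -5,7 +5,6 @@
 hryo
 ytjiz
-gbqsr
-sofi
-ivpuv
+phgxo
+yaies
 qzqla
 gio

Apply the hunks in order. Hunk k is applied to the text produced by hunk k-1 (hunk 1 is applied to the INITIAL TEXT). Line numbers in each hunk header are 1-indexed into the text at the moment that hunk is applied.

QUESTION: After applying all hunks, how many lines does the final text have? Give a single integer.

Answer: 11

Derivation:
Hunk 1: at line 2 remove [ogb,cxz,mxd] add [iwgmo,npcxg,rlza] -> 13 lines: bmzei mqy iwgmo npcxg rlza ocvtw gbqsr sofi ivpuv gef bjbd gio knv
Hunk 2: at line 8 remove [gef,bjbd] add [qzqla] -> 12 lines: bmzei mqy iwgmo npcxg rlza ocvtw gbqsr sofi ivpuv qzqla gio knv
Hunk 3: at line 2 remove [npcxg,rlza,ocvtw] add [syank,viyv,oig] -> 12 lines: bmzei mqy iwgmo syank viyv oig gbqsr sofi ivpuv qzqla gio knv
Hunk 4: at line 1 remove [iwgmo,syank,viyv] add [munre,jpnd] -> 11 lines: bmzei mqy munre jpnd oig gbqsr sofi ivpuv qzqla gio knv
Hunk 5: at line 3 remove [oig] add [hryo,ytjiz] -> 12 lines: bmzei mqy munre jpnd hryo ytjiz gbqsr sofi ivpuv qzqla gio knv
Hunk 6: at line 5 remove [gbqsr,sofi,ivpuv] add [phgxo,yaies] -> 11 lines: bmzei mqy munre jpnd hryo ytjiz phgxo yaies qzqla gio knv
Final line count: 11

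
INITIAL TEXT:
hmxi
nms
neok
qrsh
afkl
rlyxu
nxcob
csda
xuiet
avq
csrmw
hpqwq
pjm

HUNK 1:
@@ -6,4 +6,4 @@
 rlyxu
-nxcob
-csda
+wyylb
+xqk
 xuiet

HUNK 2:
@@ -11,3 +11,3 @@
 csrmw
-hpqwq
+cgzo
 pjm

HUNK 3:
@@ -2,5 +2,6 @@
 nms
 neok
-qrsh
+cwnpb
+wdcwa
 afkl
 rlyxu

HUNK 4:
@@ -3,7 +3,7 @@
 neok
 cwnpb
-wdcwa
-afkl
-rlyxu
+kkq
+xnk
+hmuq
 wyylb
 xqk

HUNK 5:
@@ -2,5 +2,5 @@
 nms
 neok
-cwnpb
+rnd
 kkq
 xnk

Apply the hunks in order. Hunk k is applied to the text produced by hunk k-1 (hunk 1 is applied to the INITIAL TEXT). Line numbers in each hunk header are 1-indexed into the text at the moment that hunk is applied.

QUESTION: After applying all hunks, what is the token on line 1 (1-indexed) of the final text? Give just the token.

Answer: hmxi

Derivation:
Hunk 1: at line 6 remove [nxcob,csda] add [wyylb,xqk] -> 13 lines: hmxi nms neok qrsh afkl rlyxu wyylb xqk xuiet avq csrmw hpqwq pjm
Hunk 2: at line 11 remove [hpqwq] add [cgzo] -> 13 lines: hmxi nms neok qrsh afkl rlyxu wyylb xqk xuiet avq csrmw cgzo pjm
Hunk 3: at line 2 remove [qrsh] add [cwnpb,wdcwa] -> 14 lines: hmxi nms neok cwnpb wdcwa afkl rlyxu wyylb xqk xuiet avq csrmw cgzo pjm
Hunk 4: at line 3 remove [wdcwa,afkl,rlyxu] add [kkq,xnk,hmuq] -> 14 lines: hmxi nms neok cwnpb kkq xnk hmuq wyylb xqk xuiet avq csrmw cgzo pjm
Hunk 5: at line 2 remove [cwnpb] add [rnd] -> 14 lines: hmxi nms neok rnd kkq xnk hmuq wyylb xqk xuiet avq csrmw cgzo pjm
Final line 1: hmxi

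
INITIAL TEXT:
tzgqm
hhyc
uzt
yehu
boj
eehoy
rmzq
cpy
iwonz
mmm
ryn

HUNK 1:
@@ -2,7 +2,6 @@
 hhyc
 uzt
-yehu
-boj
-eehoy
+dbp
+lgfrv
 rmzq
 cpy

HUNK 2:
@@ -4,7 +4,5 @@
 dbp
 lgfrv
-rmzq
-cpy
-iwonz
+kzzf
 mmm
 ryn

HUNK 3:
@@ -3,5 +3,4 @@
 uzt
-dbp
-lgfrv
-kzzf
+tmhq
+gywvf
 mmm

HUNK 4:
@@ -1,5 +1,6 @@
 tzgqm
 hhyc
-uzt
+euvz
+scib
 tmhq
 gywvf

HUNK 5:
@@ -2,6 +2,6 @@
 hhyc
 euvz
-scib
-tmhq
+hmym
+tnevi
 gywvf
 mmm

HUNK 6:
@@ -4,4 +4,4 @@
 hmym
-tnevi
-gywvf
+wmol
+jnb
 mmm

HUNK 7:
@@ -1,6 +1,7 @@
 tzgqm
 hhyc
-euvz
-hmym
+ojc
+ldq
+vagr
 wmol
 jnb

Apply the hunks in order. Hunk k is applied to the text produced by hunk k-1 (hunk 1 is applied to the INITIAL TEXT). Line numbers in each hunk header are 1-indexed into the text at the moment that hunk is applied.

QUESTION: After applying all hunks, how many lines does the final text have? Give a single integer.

Answer: 9

Derivation:
Hunk 1: at line 2 remove [yehu,boj,eehoy] add [dbp,lgfrv] -> 10 lines: tzgqm hhyc uzt dbp lgfrv rmzq cpy iwonz mmm ryn
Hunk 2: at line 4 remove [rmzq,cpy,iwonz] add [kzzf] -> 8 lines: tzgqm hhyc uzt dbp lgfrv kzzf mmm ryn
Hunk 3: at line 3 remove [dbp,lgfrv,kzzf] add [tmhq,gywvf] -> 7 lines: tzgqm hhyc uzt tmhq gywvf mmm ryn
Hunk 4: at line 1 remove [uzt] add [euvz,scib] -> 8 lines: tzgqm hhyc euvz scib tmhq gywvf mmm ryn
Hunk 5: at line 2 remove [scib,tmhq] add [hmym,tnevi] -> 8 lines: tzgqm hhyc euvz hmym tnevi gywvf mmm ryn
Hunk 6: at line 4 remove [tnevi,gywvf] add [wmol,jnb] -> 8 lines: tzgqm hhyc euvz hmym wmol jnb mmm ryn
Hunk 7: at line 1 remove [euvz,hmym] add [ojc,ldq,vagr] -> 9 lines: tzgqm hhyc ojc ldq vagr wmol jnb mmm ryn
Final line count: 9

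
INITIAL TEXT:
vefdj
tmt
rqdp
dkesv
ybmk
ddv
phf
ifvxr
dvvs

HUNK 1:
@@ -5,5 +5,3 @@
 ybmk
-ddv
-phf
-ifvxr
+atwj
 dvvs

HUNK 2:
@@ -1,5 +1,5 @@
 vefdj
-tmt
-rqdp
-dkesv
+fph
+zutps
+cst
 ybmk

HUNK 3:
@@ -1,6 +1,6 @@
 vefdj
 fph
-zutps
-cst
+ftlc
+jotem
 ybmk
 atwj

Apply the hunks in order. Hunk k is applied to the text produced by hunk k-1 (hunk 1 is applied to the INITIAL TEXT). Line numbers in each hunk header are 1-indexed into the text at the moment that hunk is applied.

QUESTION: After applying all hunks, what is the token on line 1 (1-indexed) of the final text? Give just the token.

Answer: vefdj

Derivation:
Hunk 1: at line 5 remove [ddv,phf,ifvxr] add [atwj] -> 7 lines: vefdj tmt rqdp dkesv ybmk atwj dvvs
Hunk 2: at line 1 remove [tmt,rqdp,dkesv] add [fph,zutps,cst] -> 7 lines: vefdj fph zutps cst ybmk atwj dvvs
Hunk 3: at line 1 remove [zutps,cst] add [ftlc,jotem] -> 7 lines: vefdj fph ftlc jotem ybmk atwj dvvs
Final line 1: vefdj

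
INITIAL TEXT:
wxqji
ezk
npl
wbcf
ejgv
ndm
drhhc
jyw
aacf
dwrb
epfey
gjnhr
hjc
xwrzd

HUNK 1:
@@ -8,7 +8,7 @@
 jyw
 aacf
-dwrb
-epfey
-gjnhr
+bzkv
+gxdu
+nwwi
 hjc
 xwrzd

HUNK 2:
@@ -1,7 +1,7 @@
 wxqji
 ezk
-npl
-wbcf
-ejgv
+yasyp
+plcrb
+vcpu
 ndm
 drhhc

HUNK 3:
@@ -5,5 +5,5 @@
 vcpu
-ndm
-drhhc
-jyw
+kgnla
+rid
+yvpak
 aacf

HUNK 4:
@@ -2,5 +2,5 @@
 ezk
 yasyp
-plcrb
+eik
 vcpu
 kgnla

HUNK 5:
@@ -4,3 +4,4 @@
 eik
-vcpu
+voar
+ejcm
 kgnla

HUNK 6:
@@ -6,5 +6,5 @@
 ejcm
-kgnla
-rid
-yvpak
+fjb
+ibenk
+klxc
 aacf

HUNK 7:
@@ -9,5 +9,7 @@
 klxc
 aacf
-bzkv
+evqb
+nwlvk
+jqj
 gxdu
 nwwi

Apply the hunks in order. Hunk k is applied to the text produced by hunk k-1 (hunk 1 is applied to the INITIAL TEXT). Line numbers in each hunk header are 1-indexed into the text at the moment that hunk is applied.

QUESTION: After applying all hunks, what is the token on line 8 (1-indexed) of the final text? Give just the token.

Hunk 1: at line 8 remove [dwrb,epfey,gjnhr] add [bzkv,gxdu,nwwi] -> 14 lines: wxqji ezk npl wbcf ejgv ndm drhhc jyw aacf bzkv gxdu nwwi hjc xwrzd
Hunk 2: at line 1 remove [npl,wbcf,ejgv] add [yasyp,plcrb,vcpu] -> 14 lines: wxqji ezk yasyp plcrb vcpu ndm drhhc jyw aacf bzkv gxdu nwwi hjc xwrzd
Hunk 3: at line 5 remove [ndm,drhhc,jyw] add [kgnla,rid,yvpak] -> 14 lines: wxqji ezk yasyp plcrb vcpu kgnla rid yvpak aacf bzkv gxdu nwwi hjc xwrzd
Hunk 4: at line 2 remove [plcrb] add [eik] -> 14 lines: wxqji ezk yasyp eik vcpu kgnla rid yvpak aacf bzkv gxdu nwwi hjc xwrzd
Hunk 5: at line 4 remove [vcpu] add [voar,ejcm] -> 15 lines: wxqji ezk yasyp eik voar ejcm kgnla rid yvpak aacf bzkv gxdu nwwi hjc xwrzd
Hunk 6: at line 6 remove [kgnla,rid,yvpak] add [fjb,ibenk,klxc] -> 15 lines: wxqji ezk yasyp eik voar ejcm fjb ibenk klxc aacf bzkv gxdu nwwi hjc xwrzd
Hunk 7: at line 9 remove [bzkv] add [evqb,nwlvk,jqj] -> 17 lines: wxqji ezk yasyp eik voar ejcm fjb ibenk klxc aacf evqb nwlvk jqj gxdu nwwi hjc xwrzd
Final line 8: ibenk

Answer: ibenk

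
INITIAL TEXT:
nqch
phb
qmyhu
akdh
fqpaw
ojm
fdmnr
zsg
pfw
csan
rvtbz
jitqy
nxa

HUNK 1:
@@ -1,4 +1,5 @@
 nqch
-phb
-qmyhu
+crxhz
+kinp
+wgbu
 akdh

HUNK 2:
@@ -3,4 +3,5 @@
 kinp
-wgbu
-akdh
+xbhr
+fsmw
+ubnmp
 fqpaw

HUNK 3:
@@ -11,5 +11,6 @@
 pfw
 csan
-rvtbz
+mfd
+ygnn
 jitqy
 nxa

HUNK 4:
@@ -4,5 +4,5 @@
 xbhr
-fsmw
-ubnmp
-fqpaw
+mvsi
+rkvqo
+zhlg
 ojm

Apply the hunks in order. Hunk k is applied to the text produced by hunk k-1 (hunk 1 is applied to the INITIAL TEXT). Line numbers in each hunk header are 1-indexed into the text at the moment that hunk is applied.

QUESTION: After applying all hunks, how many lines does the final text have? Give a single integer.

Answer: 16

Derivation:
Hunk 1: at line 1 remove [phb,qmyhu] add [crxhz,kinp,wgbu] -> 14 lines: nqch crxhz kinp wgbu akdh fqpaw ojm fdmnr zsg pfw csan rvtbz jitqy nxa
Hunk 2: at line 3 remove [wgbu,akdh] add [xbhr,fsmw,ubnmp] -> 15 lines: nqch crxhz kinp xbhr fsmw ubnmp fqpaw ojm fdmnr zsg pfw csan rvtbz jitqy nxa
Hunk 3: at line 11 remove [rvtbz] add [mfd,ygnn] -> 16 lines: nqch crxhz kinp xbhr fsmw ubnmp fqpaw ojm fdmnr zsg pfw csan mfd ygnn jitqy nxa
Hunk 4: at line 4 remove [fsmw,ubnmp,fqpaw] add [mvsi,rkvqo,zhlg] -> 16 lines: nqch crxhz kinp xbhr mvsi rkvqo zhlg ojm fdmnr zsg pfw csan mfd ygnn jitqy nxa
Final line count: 16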